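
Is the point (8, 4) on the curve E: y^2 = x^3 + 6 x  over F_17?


Check whether y^2 = x^3 + 6 x + 0 (mod 17) for (x, y) = (8, 4).
LHS: y^2 = 4^2 mod 17 = 16
RHS: x^3 + 6 x + 0 = 8^3 + 6*8 + 0 mod 17 = 16
LHS = RHS

Yes, on the curve


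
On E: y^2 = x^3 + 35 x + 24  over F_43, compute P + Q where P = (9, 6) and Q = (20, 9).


P != Q, so use the chord formula.
s = (y2 - y1) / (x2 - x1) = (3) / (11) mod 43 = 12
x3 = s^2 - x1 - x2 mod 43 = 12^2 - 9 - 20 = 29
y3 = s (x1 - x3) - y1 mod 43 = 12 * (9 - 29) - 6 = 12

P + Q = (29, 12)


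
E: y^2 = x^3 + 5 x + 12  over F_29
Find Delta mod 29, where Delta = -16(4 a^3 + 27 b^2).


4 a^3 + 27 b^2 = 4*5^3 + 27*12^2 = 500 + 3888 = 4388
Delta = -16 * (4388) = -70208
Delta mod 29 = 1

Delta = 1 (mod 29)


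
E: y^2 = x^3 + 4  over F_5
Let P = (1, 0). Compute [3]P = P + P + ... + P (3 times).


k = 3 = 11_2 (binary, LSB first: 11)
Double-and-add from P = (1, 0):
  bit 0 = 1: acc = O + (1, 0) = (1, 0)
  bit 1 = 1: acc = (1, 0) + O = (1, 0)

3P = (1, 0)


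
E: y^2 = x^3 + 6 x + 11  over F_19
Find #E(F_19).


For each x in F_19, count y with y^2 = x^3 + 6 x + 11 mod 19:
  x = 0: RHS = 11, y in [7, 12]  -> 2 point(s)
  x = 4: RHS = 4, y in [2, 17]  -> 2 point(s)
  x = 6: RHS = 16, y in [4, 15]  -> 2 point(s)
  x = 7: RHS = 16, y in [4, 15]  -> 2 point(s)
  x = 8: RHS = 1, y in [1, 18]  -> 2 point(s)
  x = 10: RHS = 7, y in [8, 11]  -> 2 point(s)
  x = 12: RHS = 6, y in [5, 14]  -> 2 point(s)
  x = 13: RHS = 6, y in [5, 14]  -> 2 point(s)
  x = 16: RHS = 4, y in [2, 17]  -> 2 point(s)
  x = 18: RHS = 4, y in [2, 17]  -> 2 point(s)
Affine points: 20. Add the point at infinity: total = 21.

#E(F_19) = 21


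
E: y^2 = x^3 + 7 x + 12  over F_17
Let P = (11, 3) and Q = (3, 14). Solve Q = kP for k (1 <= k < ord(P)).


Enumerate multiples of P until we hit Q = (3, 14):
  1P = (11, 3)
  2P = (3, 3)
  3P = (3, 14)
Match found at i = 3.

k = 3


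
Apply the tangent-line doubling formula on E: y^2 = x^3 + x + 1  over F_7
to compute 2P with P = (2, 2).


Doubling: s = (3 x1^2 + a) / (2 y1)
s = (3*2^2 + 1) / (2*2) mod 7 = 5
x3 = s^2 - 2 x1 mod 7 = 5^2 - 2*2 = 0
y3 = s (x1 - x3) - y1 mod 7 = 5 * (2 - 0) - 2 = 1

2P = (0, 1)


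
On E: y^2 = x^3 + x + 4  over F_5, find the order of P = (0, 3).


Compute successive multiples of P until we hit O:
  1P = (0, 3)
  2P = (1, 1)
  3P = (3, 3)
  4P = (2, 2)
  5P = (2, 3)
  6P = (3, 2)
  7P = (1, 4)
  8P = (0, 2)
  ... (continuing to 9P)
  9P = O

ord(P) = 9


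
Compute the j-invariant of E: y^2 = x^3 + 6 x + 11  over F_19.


Delta = -16(4 a^3 + 27 b^2) mod 19 = 5
-1728 * (4 a)^3 = -1728 * (4*6)^3 mod 19 = 11
j = 11 * 5^(-1) mod 19 = 6

j = 6 (mod 19)


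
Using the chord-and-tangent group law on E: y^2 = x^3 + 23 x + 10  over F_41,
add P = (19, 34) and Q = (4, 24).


P != Q, so use the chord formula.
s = (y2 - y1) / (x2 - x1) = (31) / (26) mod 41 = 28
x3 = s^2 - x1 - x2 mod 41 = 28^2 - 19 - 4 = 23
y3 = s (x1 - x3) - y1 mod 41 = 28 * (19 - 23) - 34 = 18

P + Q = (23, 18)


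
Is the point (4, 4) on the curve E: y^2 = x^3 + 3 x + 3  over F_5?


Check whether y^2 = x^3 + 3 x + 3 (mod 5) for (x, y) = (4, 4).
LHS: y^2 = 4^2 mod 5 = 1
RHS: x^3 + 3 x + 3 = 4^3 + 3*4 + 3 mod 5 = 4
LHS != RHS

No, not on the curve


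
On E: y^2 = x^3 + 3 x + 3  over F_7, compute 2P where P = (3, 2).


Doubling: s = (3 x1^2 + a) / (2 y1)
s = (3*3^2 + 3) / (2*2) mod 7 = 4
x3 = s^2 - 2 x1 mod 7 = 4^2 - 2*3 = 3
y3 = s (x1 - x3) - y1 mod 7 = 4 * (3 - 3) - 2 = 5

2P = (3, 5)


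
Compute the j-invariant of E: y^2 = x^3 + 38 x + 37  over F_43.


Delta = -16(4 a^3 + 27 b^2) mod 43 = 16
-1728 * (4 a)^3 = -1728 * (4*38)^3 mod 43 = 16
j = 16 * 16^(-1) mod 43 = 1

j = 1 (mod 43)


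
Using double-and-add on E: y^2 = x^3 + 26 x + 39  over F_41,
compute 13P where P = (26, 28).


k = 13 = 1101_2 (binary, LSB first: 1011)
Double-and-add from P = (26, 28):
  bit 0 = 1: acc = O + (26, 28) = (26, 28)
  bit 1 = 0: acc unchanged = (26, 28)
  bit 2 = 1: acc = (26, 28) + (20, 20) = (15, 14)
  bit 3 = 1: acc = (15, 14) + (17, 33) = (7, 21)

13P = (7, 21)


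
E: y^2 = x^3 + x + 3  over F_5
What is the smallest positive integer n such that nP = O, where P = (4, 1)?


Compute successive multiples of P until we hit O:
  1P = (4, 1)
  2P = (1, 0)
  3P = (4, 4)
  4P = O

ord(P) = 4


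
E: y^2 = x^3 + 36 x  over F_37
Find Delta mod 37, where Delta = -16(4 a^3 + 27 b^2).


4 a^3 + 27 b^2 = 4*36^3 + 27*0^2 = 186624 + 0 = 186624
Delta = -16 * (186624) = -2985984
Delta mod 37 = 27

Delta = 27 (mod 37)


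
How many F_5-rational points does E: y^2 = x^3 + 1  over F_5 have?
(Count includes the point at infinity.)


For each x in F_5, count y with y^2 = x^3 + 0 x + 1 mod 5:
  x = 0: RHS = 1, y in [1, 4]  -> 2 point(s)
  x = 2: RHS = 4, y in [2, 3]  -> 2 point(s)
  x = 4: RHS = 0, y in [0]  -> 1 point(s)
Affine points: 5. Add the point at infinity: total = 6.

#E(F_5) = 6


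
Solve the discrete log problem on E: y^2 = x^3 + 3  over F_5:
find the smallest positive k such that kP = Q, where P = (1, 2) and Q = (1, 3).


Enumerate multiples of P until we hit Q = (1, 3):
  1P = (1, 2)
  2P = (2, 1)
  3P = (3, 0)
  4P = (2, 4)
  5P = (1, 3)
Match found at i = 5.

k = 5


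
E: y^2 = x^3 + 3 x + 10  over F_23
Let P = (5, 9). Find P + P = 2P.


Doubling: s = (3 x1^2 + a) / (2 y1)
s = (3*5^2 + 3) / (2*9) mod 23 = 12
x3 = s^2 - 2 x1 mod 23 = 12^2 - 2*5 = 19
y3 = s (x1 - x3) - y1 mod 23 = 12 * (5 - 19) - 9 = 7

2P = (19, 7)


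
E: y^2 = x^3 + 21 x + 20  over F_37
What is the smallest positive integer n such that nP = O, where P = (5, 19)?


Compute successive multiples of P until we hit O:
  1P = (5, 19)
  2P = (30, 23)
  3P = (35, 28)
  4P = (13, 23)
  5P = (10, 34)
  6P = (31, 14)
  7P = (22, 17)
  8P = (20, 35)
  ... (continuing to 47P)
  47P = O

ord(P) = 47


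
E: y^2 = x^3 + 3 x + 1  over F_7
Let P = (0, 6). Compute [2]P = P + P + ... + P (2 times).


k = 2 = 10_2 (binary, LSB first: 01)
Double-and-add from P = (0, 6):
  bit 0 = 0: acc unchanged = O
  bit 1 = 1: acc = O + (4, 0) = (4, 0)

2P = (4, 0)


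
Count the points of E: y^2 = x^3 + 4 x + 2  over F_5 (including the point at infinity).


For each x in F_5, count y with y^2 = x^3 + 4 x + 2 mod 5:
  x = 3: RHS = 1, y in [1, 4]  -> 2 point(s)
Affine points: 2. Add the point at infinity: total = 3.

#E(F_5) = 3


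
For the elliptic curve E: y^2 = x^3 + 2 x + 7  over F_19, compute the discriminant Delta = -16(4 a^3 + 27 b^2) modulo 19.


4 a^3 + 27 b^2 = 4*2^3 + 27*7^2 = 32 + 1323 = 1355
Delta = -16 * (1355) = -21680
Delta mod 19 = 18

Delta = 18 (mod 19)


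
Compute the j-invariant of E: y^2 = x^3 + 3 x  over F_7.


Delta = -16(4 a^3 + 27 b^2) mod 7 = 1
-1728 * (4 a)^3 = -1728 * (4*3)^3 mod 7 = 6
j = 6 * 1^(-1) mod 7 = 6

j = 6 (mod 7)


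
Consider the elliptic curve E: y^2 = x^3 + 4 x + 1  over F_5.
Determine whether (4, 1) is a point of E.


Check whether y^2 = x^3 + 4 x + 1 (mod 5) for (x, y) = (4, 1).
LHS: y^2 = 1^2 mod 5 = 1
RHS: x^3 + 4 x + 1 = 4^3 + 4*4 + 1 mod 5 = 1
LHS = RHS

Yes, on the curve


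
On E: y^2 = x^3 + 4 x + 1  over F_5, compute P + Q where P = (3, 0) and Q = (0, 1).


P != Q, so use the chord formula.
s = (y2 - y1) / (x2 - x1) = (1) / (2) mod 5 = 3
x3 = s^2 - x1 - x2 mod 5 = 3^2 - 3 - 0 = 1
y3 = s (x1 - x3) - y1 mod 5 = 3 * (3 - 1) - 0 = 1

P + Q = (1, 1)


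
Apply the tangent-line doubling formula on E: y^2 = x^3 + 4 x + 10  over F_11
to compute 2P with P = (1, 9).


Doubling: s = (3 x1^2 + a) / (2 y1)
s = (3*1^2 + 4) / (2*9) mod 11 = 1
x3 = s^2 - 2 x1 mod 11 = 1^2 - 2*1 = 10
y3 = s (x1 - x3) - y1 mod 11 = 1 * (1 - 10) - 9 = 4

2P = (10, 4)


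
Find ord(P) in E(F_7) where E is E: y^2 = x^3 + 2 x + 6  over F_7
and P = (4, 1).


Compute successive multiples of P until we hit O:
  1P = (4, 1)
  2P = (1, 4)
  3P = (3, 5)
  4P = (2, 5)
  5P = (5, 1)
  6P = (5, 6)
  7P = (2, 2)
  8P = (3, 2)
  ... (continuing to 11P)
  11P = O

ord(P) = 11


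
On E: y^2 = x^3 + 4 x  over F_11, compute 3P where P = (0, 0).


k = 3 = 11_2 (binary, LSB first: 11)
Double-and-add from P = (0, 0):
  bit 0 = 1: acc = O + (0, 0) = (0, 0)
  bit 1 = 1: acc = (0, 0) + O = (0, 0)

3P = (0, 0)


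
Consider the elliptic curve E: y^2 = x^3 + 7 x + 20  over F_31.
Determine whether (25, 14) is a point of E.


Check whether y^2 = x^3 + 7 x + 20 (mod 31) for (x, y) = (25, 14).
LHS: y^2 = 14^2 mod 31 = 10
RHS: x^3 + 7 x + 20 = 25^3 + 7*25 + 20 mod 31 = 10
LHS = RHS

Yes, on the curve


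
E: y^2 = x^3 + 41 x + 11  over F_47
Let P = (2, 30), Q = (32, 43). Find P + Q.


P != Q, so use the chord formula.
s = (y2 - y1) / (x2 - x1) = (13) / (30) mod 47 = 2
x3 = s^2 - x1 - x2 mod 47 = 2^2 - 2 - 32 = 17
y3 = s (x1 - x3) - y1 mod 47 = 2 * (2 - 17) - 30 = 34

P + Q = (17, 34)


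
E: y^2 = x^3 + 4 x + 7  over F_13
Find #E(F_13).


For each x in F_13, count y with y^2 = x^3 + 4 x + 7 mod 13:
  x = 1: RHS = 12, y in [5, 8]  -> 2 point(s)
  x = 2: RHS = 10, y in [6, 7]  -> 2 point(s)
  x = 4: RHS = 9, y in [3, 10]  -> 2 point(s)
  x = 5: RHS = 9, y in [3, 10]  -> 2 point(s)
  x = 6: RHS = 0, y in [0]  -> 1 point(s)
  x = 7: RHS = 1, y in [1, 12]  -> 2 point(s)
  x = 11: RHS = 4, y in [2, 11]  -> 2 point(s)
Affine points: 13. Add the point at infinity: total = 14.

#E(F_13) = 14


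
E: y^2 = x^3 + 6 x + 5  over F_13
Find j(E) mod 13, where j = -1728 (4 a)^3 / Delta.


Delta = -16(4 a^3 + 27 b^2) mod 13 = 11
-1728 * (4 a)^3 = -1728 * (4*6)^3 mod 13 = 5
j = 5 * 11^(-1) mod 13 = 4

j = 4 (mod 13)


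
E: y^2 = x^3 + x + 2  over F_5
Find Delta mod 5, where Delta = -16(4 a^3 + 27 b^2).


4 a^3 + 27 b^2 = 4*1^3 + 27*2^2 = 4 + 108 = 112
Delta = -16 * (112) = -1792
Delta mod 5 = 3

Delta = 3 (mod 5)


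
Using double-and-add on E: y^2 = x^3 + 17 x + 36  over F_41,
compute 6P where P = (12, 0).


k = 6 = 110_2 (binary, LSB first: 011)
Double-and-add from P = (12, 0):
  bit 0 = 0: acc unchanged = O
  bit 1 = 1: acc = O + O = O
  bit 2 = 1: acc = O + O = O

6P = O


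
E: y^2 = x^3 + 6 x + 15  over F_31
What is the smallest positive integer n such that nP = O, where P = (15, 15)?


Compute successive multiples of P until we hit O:
  1P = (15, 15)
  2P = (2, 29)
  3P = (28, 30)
  4P = (24, 8)
  5P = (6, 9)
  6P = (7, 11)
  7P = (17, 15)
  8P = (30, 16)
  ... (continuing to 25P)
  25P = O

ord(P) = 25


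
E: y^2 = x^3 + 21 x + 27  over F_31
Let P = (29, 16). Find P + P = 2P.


Doubling: s = (3 x1^2 + a) / (2 y1)
s = (3*29^2 + 21) / (2*16) mod 31 = 2
x3 = s^2 - 2 x1 mod 31 = 2^2 - 2*29 = 8
y3 = s (x1 - x3) - y1 mod 31 = 2 * (29 - 8) - 16 = 26

2P = (8, 26)


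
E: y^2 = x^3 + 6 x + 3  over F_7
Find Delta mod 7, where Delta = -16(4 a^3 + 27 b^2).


4 a^3 + 27 b^2 = 4*6^3 + 27*3^2 = 864 + 243 = 1107
Delta = -16 * (1107) = -17712
Delta mod 7 = 5

Delta = 5 (mod 7)


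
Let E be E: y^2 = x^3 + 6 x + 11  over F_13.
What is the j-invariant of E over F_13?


Delta = -16(4 a^3 + 27 b^2) mod 13 = 9
-1728 * (4 a)^3 = -1728 * (4*6)^3 mod 13 = 5
j = 5 * 9^(-1) mod 13 = 2

j = 2 (mod 13)


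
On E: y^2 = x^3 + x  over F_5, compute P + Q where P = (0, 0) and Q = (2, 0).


P != Q, so use the chord formula.
s = (y2 - y1) / (x2 - x1) = (0) / (2) mod 5 = 0
x3 = s^2 - x1 - x2 mod 5 = 0^2 - 0 - 2 = 3
y3 = s (x1 - x3) - y1 mod 5 = 0 * (0 - 3) - 0 = 0

P + Q = (3, 0)


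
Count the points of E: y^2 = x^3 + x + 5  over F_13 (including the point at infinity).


For each x in F_13, count y with y^2 = x^3 + 1 x + 5 mod 13:
  x = 3: RHS = 9, y in [3, 10]  -> 2 point(s)
  x = 7: RHS = 4, y in [2, 11]  -> 2 point(s)
  x = 10: RHS = 1, y in [1, 12]  -> 2 point(s)
  x = 12: RHS = 3, y in [4, 9]  -> 2 point(s)
Affine points: 8. Add the point at infinity: total = 9.

#E(F_13) = 9


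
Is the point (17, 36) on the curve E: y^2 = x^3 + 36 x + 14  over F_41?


Check whether y^2 = x^3 + 36 x + 14 (mod 41) for (x, y) = (17, 36).
LHS: y^2 = 36^2 mod 41 = 25
RHS: x^3 + 36 x + 14 = 17^3 + 36*17 + 14 mod 41 = 4
LHS != RHS

No, not on the curve


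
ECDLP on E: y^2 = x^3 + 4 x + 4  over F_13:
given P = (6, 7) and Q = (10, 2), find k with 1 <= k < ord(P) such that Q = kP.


Enumerate multiples of P until we hit Q = (10, 2):
  1P = (6, 7)
  2P = (0, 2)
  3P = (3, 2)
  4P = (1, 10)
  5P = (10, 11)
  6P = (11, 1)
  7P = (12, 8)
  8P = (12, 5)
  9P = (11, 12)
  10P = (10, 2)
Match found at i = 10.

k = 10


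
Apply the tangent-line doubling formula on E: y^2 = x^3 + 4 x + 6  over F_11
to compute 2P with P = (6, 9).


Doubling: s = (3 x1^2 + a) / (2 y1)
s = (3*6^2 + 4) / (2*9) mod 11 = 5
x3 = s^2 - 2 x1 mod 11 = 5^2 - 2*6 = 2
y3 = s (x1 - x3) - y1 mod 11 = 5 * (6 - 2) - 9 = 0

2P = (2, 0)


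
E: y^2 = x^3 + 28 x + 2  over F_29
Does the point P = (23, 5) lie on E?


Check whether y^2 = x^3 + 28 x + 2 (mod 29) for (x, y) = (23, 5).
LHS: y^2 = 5^2 mod 29 = 25
RHS: x^3 + 28 x + 2 = 23^3 + 28*23 + 2 mod 29 = 24
LHS != RHS

No, not on the curve


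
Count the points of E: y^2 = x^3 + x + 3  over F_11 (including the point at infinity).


For each x in F_11, count y with y^2 = x^3 + 1 x + 3 mod 11:
  x = 0: RHS = 3, y in [5, 6]  -> 2 point(s)
  x = 1: RHS = 5, y in [4, 7]  -> 2 point(s)
  x = 3: RHS = 0, y in [0]  -> 1 point(s)
  x = 4: RHS = 5, y in [4, 7]  -> 2 point(s)
  x = 5: RHS = 1, y in [1, 10]  -> 2 point(s)
  x = 6: RHS = 5, y in [4, 7]  -> 2 point(s)
  x = 7: RHS = 1, y in [1, 10]  -> 2 point(s)
  x = 9: RHS = 4, y in [2, 9]  -> 2 point(s)
  x = 10: RHS = 1, y in [1, 10]  -> 2 point(s)
Affine points: 17. Add the point at infinity: total = 18.

#E(F_11) = 18


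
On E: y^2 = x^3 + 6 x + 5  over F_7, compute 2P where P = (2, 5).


k = 2 = 10_2 (binary, LSB first: 01)
Double-and-add from P = (2, 5):
  bit 0 = 0: acc unchanged = O
  bit 1 = 1: acc = O + (4, 4) = (4, 4)

2P = (4, 4)


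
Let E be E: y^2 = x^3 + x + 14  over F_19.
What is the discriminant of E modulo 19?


4 a^3 + 27 b^2 = 4*1^3 + 27*14^2 = 4 + 5292 = 5296
Delta = -16 * (5296) = -84736
Delta mod 19 = 4

Delta = 4 (mod 19)


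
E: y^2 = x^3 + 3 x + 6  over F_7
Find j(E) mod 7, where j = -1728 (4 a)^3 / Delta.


Delta = -16(4 a^3 + 27 b^2) mod 7 = 3
-1728 * (4 a)^3 = -1728 * (4*3)^3 mod 7 = 6
j = 6 * 3^(-1) mod 7 = 2

j = 2 (mod 7)


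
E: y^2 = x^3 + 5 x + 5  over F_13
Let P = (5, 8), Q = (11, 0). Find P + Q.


P != Q, so use the chord formula.
s = (y2 - y1) / (x2 - x1) = (5) / (6) mod 13 = 3
x3 = s^2 - x1 - x2 mod 13 = 3^2 - 5 - 11 = 6
y3 = s (x1 - x3) - y1 mod 13 = 3 * (5 - 6) - 8 = 2

P + Q = (6, 2)


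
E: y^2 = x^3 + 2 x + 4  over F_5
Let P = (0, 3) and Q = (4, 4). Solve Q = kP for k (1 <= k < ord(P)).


Enumerate multiples of P until we hit Q = (4, 4):
  1P = (0, 3)
  2P = (4, 4)
Match found at i = 2.

k = 2


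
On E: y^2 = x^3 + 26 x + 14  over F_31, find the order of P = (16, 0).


Compute successive multiples of P until we hit O:
  1P = (16, 0)
  2P = O

ord(P) = 2


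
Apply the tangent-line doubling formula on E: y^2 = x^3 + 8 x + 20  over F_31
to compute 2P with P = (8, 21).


Doubling: s = (3 x1^2 + a) / (2 y1)
s = (3*8^2 + 8) / (2*21) mod 31 = 21
x3 = s^2 - 2 x1 mod 31 = 21^2 - 2*8 = 22
y3 = s (x1 - x3) - y1 mod 31 = 21 * (8 - 22) - 21 = 26

2P = (22, 26)


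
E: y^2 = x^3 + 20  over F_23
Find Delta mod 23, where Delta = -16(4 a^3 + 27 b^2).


4 a^3 + 27 b^2 = 4*0^3 + 27*20^2 = 0 + 10800 = 10800
Delta = -16 * (10800) = -172800
Delta mod 23 = 22

Delta = 22 (mod 23)


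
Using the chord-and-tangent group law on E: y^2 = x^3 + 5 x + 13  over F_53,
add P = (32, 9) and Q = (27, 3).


P != Q, so use the chord formula.
s = (y2 - y1) / (x2 - x1) = (47) / (48) mod 53 = 33
x3 = s^2 - x1 - x2 mod 53 = 33^2 - 32 - 27 = 23
y3 = s (x1 - x3) - y1 mod 53 = 33 * (32 - 23) - 9 = 23

P + Q = (23, 23)


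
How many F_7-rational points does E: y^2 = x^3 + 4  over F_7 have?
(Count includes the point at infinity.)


For each x in F_7, count y with y^2 = x^3 + 0 x + 4 mod 7:
  x = 0: RHS = 4, y in [2, 5]  -> 2 point(s)
Affine points: 2. Add the point at infinity: total = 3.

#E(F_7) = 3


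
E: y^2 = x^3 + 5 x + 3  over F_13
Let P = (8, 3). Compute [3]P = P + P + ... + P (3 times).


k = 3 = 11_2 (binary, LSB first: 11)
Double-and-add from P = (8, 3):
  bit 0 = 1: acc = O + (8, 3) = (8, 3)
  bit 1 = 1: acc = (8, 3) + (0, 4) = (4, 3)

3P = (4, 3)


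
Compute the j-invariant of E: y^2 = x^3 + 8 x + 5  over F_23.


Delta = -16(4 a^3 + 27 b^2) mod 23 = 17
-1728 * (4 a)^3 = -1728 * (4*8)^3 mod 23 = 21
j = 21 * 17^(-1) mod 23 = 8

j = 8 (mod 23)


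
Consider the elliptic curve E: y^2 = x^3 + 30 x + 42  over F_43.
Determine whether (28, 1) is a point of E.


Check whether y^2 = x^3 + 30 x + 42 (mod 43) for (x, y) = (28, 1).
LHS: y^2 = 1^2 mod 43 = 1
RHS: x^3 + 30 x + 42 = 28^3 + 30*28 + 42 mod 43 = 1
LHS = RHS

Yes, on the curve


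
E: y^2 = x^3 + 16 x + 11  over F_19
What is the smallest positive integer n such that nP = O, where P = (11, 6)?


Compute successive multiples of P until we hit O:
  1P = (11, 6)
  2P = (4, 14)
  3P = (15, 4)
  4P = (17, 16)
  5P = (17, 3)
  6P = (15, 15)
  7P = (4, 5)
  8P = (11, 13)
  ... (continuing to 9P)
  9P = O

ord(P) = 9


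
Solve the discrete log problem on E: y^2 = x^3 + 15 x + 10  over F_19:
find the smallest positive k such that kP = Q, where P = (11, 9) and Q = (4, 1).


Enumerate multiples of P until we hit Q = (4, 1):
  1P = (11, 9)
  2P = (1, 11)
  3P = (4, 1)
Match found at i = 3.

k = 3


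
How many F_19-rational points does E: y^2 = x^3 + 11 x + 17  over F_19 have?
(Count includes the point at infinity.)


For each x in F_19, count y with y^2 = x^3 + 11 x + 17 mod 19:
  x = 0: RHS = 17, y in [6, 13]  -> 2 point(s)
  x = 2: RHS = 9, y in [3, 16]  -> 2 point(s)
  x = 3: RHS = 1, y in [1, 18]  -> 2 point(s)
  x = 4: RHS = 11, y in [7, 12]  -> 2 point(s)
  x = 5: RHS = 7, y in [8, 11]  -> 2 point(s)
  x = 7: RHS = 0, y in [0]  -> 1 point(s)
  x = 8: RHS = 9, y in [3, 16]  -> 2 point(s)
  x = 9: RHS = 9, y in [3, 16]  -> 2 point(s)
  x = 10: RHS = 6, y in [5, 14]  -> 2 point(s)
  x = 11: RHS = 6, y in [5, 14]  -> 2 point(s)
  x = 13: RHS = 1, y in [1, 18]  -> 2 point(s)
  x = 15: RHS = 4, y in [2, 17]  -> 2 point(s)
  x = 17: RHS = 6, y in [5, 14]  -> 2 point(s)
  x = 18: RHS = 5, y in [9, 10]  -> 2 point(s)
Affine points: 27. Add the point at infinity: total = 28.

#E(F_19) = 28


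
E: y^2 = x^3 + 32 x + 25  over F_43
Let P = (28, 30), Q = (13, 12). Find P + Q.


P != Q, so use the chord formula.
s = (y2 - y1) / (x2 - x1) = (25) / (28) mod 43 = 27
x3 = s^2 - x1 - x2 mod 43 = 27^2 - 28 - 13 = 0
y3 = s (x1 - x3) - y1 mod 43 = 27 * (28 - 0) - 30 = 38

P + Q = (0, 38)


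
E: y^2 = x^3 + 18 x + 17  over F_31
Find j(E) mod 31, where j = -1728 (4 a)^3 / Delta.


Delta = -16(4 a^3 + 27 b^2) mod 31 = 12
-1728 * (4 a)^3 = -1728 * (4*18)^3 mod 31 = 2
j = 2 * 12^(-1) mod 31 = 26

j = 26 (mod 31)


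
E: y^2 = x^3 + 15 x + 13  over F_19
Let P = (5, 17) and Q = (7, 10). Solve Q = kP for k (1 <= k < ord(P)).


Enumerate multiples of P until we hit Q = (7, 10):
  1P = (5, 17)
  2P = (7, 9)
  3P = (4, 17)
  4P = (10, 2)
  5P = (13, 7)
  6P = (18, 4)
  7P = (16, 13)
  8P = (3, 3)
  9P = (3, 16)
  10P = (16, 6)
  11P = (18, 15)
  12P = (13, 12)
  13P = (10, 17)
  14P = (4, 2)
  15P = (7, 10)
Match found at i = 15.

k = 15


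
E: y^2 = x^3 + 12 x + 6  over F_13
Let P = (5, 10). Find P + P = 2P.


Doubling: s = (3 x1^2 + a) / (2 y1)
s = (3*5^2 + 12) / (2*10) mod 13 = 5
x3 = s^2 - 2 x1 mod 13 = 5^2 - 2*5 = 2
y3 = s (x1 - x3) - y1 mod 13 = 5 * (5 - 2) - 10 = 5

2P = (2, 5)


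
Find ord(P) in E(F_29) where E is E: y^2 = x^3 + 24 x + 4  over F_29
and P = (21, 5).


Compute successive multiples of P until we hit O:
  1P = (21, 5)
  2P = (0, 2)
  3P = (24, 7)
  4P = (7, 14)
  5P = (6, 4)
  6P = (6, 25)
  7P = (7, 15)
  8P = (24, 22)
  ... (continuing to 11P)
  11P = O

ord(P) = 11


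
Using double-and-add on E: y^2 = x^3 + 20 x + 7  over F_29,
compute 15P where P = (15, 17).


k = 15 = 1111_2 (binary, LSB first: 1111)
Double-and-add from P = (15, 17):
  bit 0 = 1: acc = O + (15, 17) = (15, 17)
  bit 1 = 1: acc = (15, 17) + (6, 16) = (3, 23)
  bit 2 = 1: acc = (3, 23) + (4, 21) = (26, 23)
  bit 3 = 1: acc = (26, 23) + (1, 17) = (26, 6)

15P = (26, 6)


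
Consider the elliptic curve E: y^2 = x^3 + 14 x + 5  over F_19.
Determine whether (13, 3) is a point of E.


Check whether y^2 = x^3 + 14 x + 5 (mod 19) for (x, y) = (13, 3).
LHS: y^2 = 3^2 mod 19 = 9
RHS: x^3 + 14 x + 5 = 13^3 + 14*13 + 5 mod 19 = 9
LHS = RHS

Yes, on the curve


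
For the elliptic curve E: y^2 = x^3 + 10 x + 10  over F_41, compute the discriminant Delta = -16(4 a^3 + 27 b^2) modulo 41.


4 a^3 + 27 b^2 = 4*10^3 + 27*10^2 = 4000 + 2700 = 6700
Delta = -16 * (6700) = -107200
Delta mod 41 = 15

Delta = 15 (mod 41)


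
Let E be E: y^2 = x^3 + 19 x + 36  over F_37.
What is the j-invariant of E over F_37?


Delta = -16(4 a^3 + 27 b^2) mod 37 = 4
-1728 * (4 a)^3 = -1728 * (4*19)^3 mod 37 = 14
j = 14 * 4^(-1) mod 37 = 22

j = 22 (mod 37)


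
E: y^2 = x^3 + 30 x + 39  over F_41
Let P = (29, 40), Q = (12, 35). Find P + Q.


P != Q, so use the chord formula.
s = (y2 - y1) / (x2 - x1) = (36) / (24) mod 41 = 22
x3 = s^2 - x1 - x2 mod 41 = 22^2 - 29 - 12 = 33
y3 = s (x1 - x3) - y1 mod 41 = 22 * (29 - 33) - 40 = 36

P + Q = (33, 36)


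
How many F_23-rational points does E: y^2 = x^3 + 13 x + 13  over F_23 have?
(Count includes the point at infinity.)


For each x in F_23, count y with y^2 = x^3 + 13 x + 13 mod 23:
  x = 0: RHS = 13, y in [6, 17]  -> 2 point(s)
  x = 1: RHS = 4, y in [2, 21]  -> 2 point(s)
  x = 2: RHS = 1, y in [1, 22]  -> 2 point(s)
  x = 6: RHS = 8, y in [10, 13]  -> 2 point(s)
  x = 8: RHS = 8, y in [10, 13]  -> 2 point(s)
  x = 9: RHS = 8, y in [10, 13]  -> 2 point(s)
  x = 10: RHS = 16, y in [4, 19]  -> 2 point(s)
  x = 14: RHS = 18, y in [8, 15]  -> 2 point(s)
  x = 15: RHS = 18, y in [8, 15]  -> 2 point(s)
  x = 16: RHS = 16, y in [4, 19]  -> 2 point(s)
  x = 17: RHS = 18, y in [8, 15]  -> 2 point(s)
  x = 19: RHS = 12, y in [9, 14]  -> 2 point(s)
  x = 20: RHS = 16, y in [4, 19]  -> 2 point(s)
  x = 21: RHS = 2, y in [5, 18]  -> 2 point(s)
Affine points: 28. Add the point at infinity: total = 29.

#E(F_23) = 29


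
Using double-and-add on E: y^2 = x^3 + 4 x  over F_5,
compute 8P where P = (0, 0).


k = 8 = 1000_2 (binary, LSB first: 0001)
Double-and-add from P = (0, 0):
  bit 0 = 0: acc unchanged = O
  bit 1 = 0: acc unchanged = O
  bit 2 = 0: acc unchanged = O
  bit 3 = 1: acc = O + O = O

8P = O


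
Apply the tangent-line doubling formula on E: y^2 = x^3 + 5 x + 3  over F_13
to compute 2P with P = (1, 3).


Doubling: s = (3 x1^2 + a) / (2 y1)
s = (3*1^2 + 5) / (2*3) mod 13 = 10
x3 = s^2 - 2 x1 mod 13 = 10^2 - 2*1 = 7
y3 = s (x1 - x3) - y1 mod 13 = 10 * (1 - 7) - 3 = 2

2P = (7, 2)


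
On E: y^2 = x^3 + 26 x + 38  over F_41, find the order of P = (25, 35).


Compute successive multiples of P until we hit O:
  1P = (25, 35)
  2P = (31, 34)
  3P = (34, 28)
  4P = (15, 21)
  5P = (21, 28)
  6P = (16, 32)
  7P = (32, 31)
  8P = (27, 13)
  ... (continuing to 34P)
  34P = O

ord(P) = 34


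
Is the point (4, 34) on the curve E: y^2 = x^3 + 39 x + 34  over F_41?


Check whether y^2 = x^3 + 39 x + 34 (mod 41) for (x, y) = (4, 34).
LHS: y^2 = 34^2 mod 41 = 8
RHS: x^3 + 39 x + 34 = 4^3 + 39*4 + 34 mod 41 = 8
LHS = RHS

Yes, on the curve


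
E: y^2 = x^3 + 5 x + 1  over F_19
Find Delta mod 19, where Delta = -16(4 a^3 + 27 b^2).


4 a^3 + 27 b^2 = 4*5^3 + 27*1^2 = 500 + 27 = 527
Delta = -16 * (527) = -8432
Delta mod 19 = 4

Delta = 4 (mod 19)


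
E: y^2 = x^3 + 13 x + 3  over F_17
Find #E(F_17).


For each x in F_17, count y with y^2 = x^3 + 13 x + 3 mod 17:
  x = 1: RHS = 0, y in [0]  -> 1 point(s)
  x = 3: RHS = 1, y in [1, 16]  -> 2 point(s)
  x = 4: RHS = 0, y in [0]  -> 1 point(s)
  x = 6: RHS = 8, y in [5, 12]  -> 2 point(s)
  x = 9: RHS = 16, y in [4, 13]  -> 2 point(s)
  x = 11: RHS = 15, y in [7, 10]  -> 2 point(s)
  x = 12: RHS = 0, y in [0]  -> 1 point(s)
Affine points: 11. Add the point at infinity: total = 12.

#E(F_17) = 12


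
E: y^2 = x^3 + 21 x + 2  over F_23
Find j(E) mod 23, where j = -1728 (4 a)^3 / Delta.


Delta = -16(4 a^3 + 27 b^2) mod 23 = 3
-1728 * (4 a)^3 = -1728 * (4*21)^3 mod 23 = 18
j = 18 * 3^(-1) mod 23 = 6

j = 6 (mod 23)


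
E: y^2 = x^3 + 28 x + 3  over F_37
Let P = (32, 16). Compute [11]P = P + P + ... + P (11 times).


k = 11 = 1011_2 (binary, LSB first: 1101)
Double-and-add from P = (32, 16):
  bit 0 = 1: acc = O + (32, 16) = (32, 16)
  bit 1 = 1: acc = (32, 16) + (17, 8) = (34, 15)
  bit 2 = 0: acc unchanged = (34, 15)
  bit 3 = 1: acc = (34, 15) + (23, 30) = (21, 11)

11P = (21, 11)


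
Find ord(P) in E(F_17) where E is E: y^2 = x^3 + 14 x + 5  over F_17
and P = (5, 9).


Compute successive multiples of P until we hit O:
  1P = (5, 9)
  2P = (6, 4)
  3P = (14, 2)
  4P = (7, 2)
  5P = (13, 2)
  6P = (8, 0)
  7P = (13, 15)
  8P = (7, 15)
  ... (continuing to 12P)
  12P = O

ord(P) = 12


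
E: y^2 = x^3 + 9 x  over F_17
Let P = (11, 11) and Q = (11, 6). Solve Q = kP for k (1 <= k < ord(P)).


Enumerate multiples of P until we hit Q = (11, 6):
  1P = (11, 11)
  2P = (4, 10)
  3P = (10, 11)
  4P = (13, 6)
  5P = (12, 0)
  6P = (13, 11)
  7P = (10, 6)
  8P = (4, 7)
  9P = (11, 6)
Match found at i = 9.

k = 9


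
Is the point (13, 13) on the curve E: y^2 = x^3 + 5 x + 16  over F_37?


Check whether y^2 = x^3 + 5 x + 16 (mod 37) for (x, y) = (13, 13).
LHS: y^2 = 13^2 mod 37 = 21
RHS: x^3 + 5 x + 16 = 13^3 + 5*13 + 16 mod 37 = 21
LHS = RHS

Yes, on the curve


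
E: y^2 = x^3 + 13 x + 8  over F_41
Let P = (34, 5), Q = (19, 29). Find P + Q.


P != Q, so use the chord formula.
s = (y2 - y1) / (x2 - x1) = (24) / (26) mod 41 = 23
x3 = s^2 - x1 - x2 mod 41 = 23^2 - 34 - 19 = 25
y3 = s (x1 - x3) - y1 mod 41 = 23 * (34 - 25) - 5 = 38

P + Q = (25, 38)


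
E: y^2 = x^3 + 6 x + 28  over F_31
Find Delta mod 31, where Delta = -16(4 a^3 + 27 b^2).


4 a^3 + 27 b^2 = 4*6^3 + 27*28^2 = 864 + 21168 = 22032
Delta = -16 * (22032) = -352512
Delta mod 31 = 20

Delta = 20 (mod 31)


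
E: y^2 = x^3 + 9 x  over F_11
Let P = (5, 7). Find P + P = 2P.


Doubling: s = (3 x1^2 + a) / (2 y1)
s = (3*5^2 + 9) / (2*7) mod 11 = 6
x3 = s^2 - 2 x1 mod 11 = 6^2 - 2*5 = 4
y3 = s (x1 - x3) - y1 mod 11 = 6 * (5 - 4) - 7 = 10

2P = (4, 10)


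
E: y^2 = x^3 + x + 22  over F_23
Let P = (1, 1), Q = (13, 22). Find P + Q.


P != Q, so use the chord formula.
s = (y2 - y1) / (x2 - x1) = (21) / (12) mod 23 = 19
x3 = s^2 - x1 - x2 mod 23 = 19^2 - 1 - 13 = 2
y3 = s (x1 - x3) - y1 mod 23 = 19 * (1 - 2) - 1 = 3

P + Q = (2, 3)


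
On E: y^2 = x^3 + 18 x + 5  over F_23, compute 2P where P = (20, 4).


k = 2 = 10_2 (binary, LSB first: 01)
Double-and-add from P = (20, 4):
  bit 0 = 0: acc unchanged = O
  bit 1 = 1: acc = O + (15, 4) = (15, 4)

2P = (15, 4)


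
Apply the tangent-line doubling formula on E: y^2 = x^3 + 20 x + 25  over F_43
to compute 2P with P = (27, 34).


Doubling: s = (3 x1^2 + a) / (2 y1)
s = (3*27^2 + 20) / (2*34) mod 43 = 4
x3 = s^2 - 2 x1 mod 43 = 4^2 - 2*27 = 5
y3 = s (x1 - x3) - y1 mod 43 = 4 * (27 - 5) - 34 = 11

2P = (5, 11)


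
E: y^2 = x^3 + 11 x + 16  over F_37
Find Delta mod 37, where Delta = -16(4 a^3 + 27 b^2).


4 a^3 + 27 b^2 = 4*11^3 + 27*16^2 = 5324 + 6912 = 12236
Delta = -16 * (12236) = -195776
Delta mod 37 = 28

Delta = 28 (mod 37)


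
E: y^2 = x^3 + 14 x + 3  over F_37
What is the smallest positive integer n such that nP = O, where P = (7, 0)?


Compute successive multiples of P until we hit O:
  1P = (7, 0)
  2P = O

ord(P) = 2


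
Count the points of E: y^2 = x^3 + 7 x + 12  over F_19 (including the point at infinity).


For each x in F_19, count y with y^2 = x^3 + 7 x + 12 mod 19:
  x = 1: RHS = 1, y in [1, 18]  -> 2 point(s)
  x = 4: RHS = 9, y in [3, 16]  -> 2 point(s)
  x = 5: RHS = 1, y in [1, 18]  -> 2 point(s)
  x = 6: RHS = 4, y in [2, 17]  -> 2 point(s)
  x = 7: RHS = 5, y in [9, 10]  -> 2 point(s)
  x = 9: RHS = 6, y in [5, 14]  -> 2 point(s)
  x = 12: RHS = 0, y in [0]  -> 1 point(s)
  x = 13: RHS = 1, y in [1, 18]  -> 2 point(s)
  x = 14: RHS = 4, y in [2, 17]  -> 2 point(s)
  x = 17: RHS = 9, y in [3, 16]  -> 2 point(s)
  x = 18: RHS = 4, y in [2, 17]  -> 2 point(s)
Affine points: 21. Add the point at infinity: total = 22.

#E(F_19) = 22


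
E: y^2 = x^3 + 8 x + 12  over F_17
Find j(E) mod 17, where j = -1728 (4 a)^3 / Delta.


Delta = -16(4 a^3 + 27 b^2) mod 17 = 3
-1728 * (4 a)^3 = -1728 * (4*8)^3 mod 17 = 3
j = 3 * 3^(-1) mod 17 = 1

j = 1 (mod 17)


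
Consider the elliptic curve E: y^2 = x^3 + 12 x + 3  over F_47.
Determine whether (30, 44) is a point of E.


Check whether y^2 = x^3 + 12 x + 3 (mod 47) for (x, y) = (30, 44).
LHS: y^2 = 44^2 mod 47 = 9
RHS: x^3 + 12 x + 3 = 30^3 + 12*30 + 3 mod 47 = 9
LHS = RHS

Yes, on the curve


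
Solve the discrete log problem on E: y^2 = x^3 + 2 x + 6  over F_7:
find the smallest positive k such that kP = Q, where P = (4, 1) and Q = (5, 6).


Enumerate multiples of P until we hit Q = (5, 6):
  1P = (4, 1)
  2P = (1, 4)
  3P = (3, 5)
  4P = (2, 5)
  5P = (5, 1)
  6P = (5, 6)
Match found at i = 6.

k = 6


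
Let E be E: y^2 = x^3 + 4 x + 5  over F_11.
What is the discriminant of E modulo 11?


4 a^3 + 27 b^2 = 4*4^3 + 27*5^2 = 256 + 675 = 931
Delta = -16 * (931) = -14896
Delta mod 11 = 9

Delta = 9 (mod 11)


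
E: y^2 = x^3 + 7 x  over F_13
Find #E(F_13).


For each x in F_13, count y with y^2 = x^3 + 7 x + 0 mod 13:
  x = 0: RHS = 0, y in [0]  -> 1 point(s)
  x = 2: RHS = 9, y in [3, 10]  -> 2 point(s)
  x = 3: RHS = 9, y in [3, 10]  -> 2 point(s)
  x = 4: RHS = 1, y in [1, 12]  -> 2 point(s)
  x = 5: RHS = 4, y in [2, 11]  -> 2 point(s)
  x = 8: RHS = 9, y in [3, 10]  -> 2 point(s)
  x = 9: RHS = 12, y in [5, 8]  -> 2 point(s)
  x = 10: RHS = 4, y in [2, 11]  -> 2 point(s)
  x = 11: RHS = 4, y in [2, 11]  -> 2 point(s)
Affine points: 17. Add the point at infinity: total = 18.

#E(F_13) = 18


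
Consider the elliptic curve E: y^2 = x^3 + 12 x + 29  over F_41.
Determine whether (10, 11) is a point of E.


Check whether y^2 = x^3 + 12 x + 29 (mod 41) for (x, y) = (10, 11).
LHS: y^2 = 11^2 mod 41 = 39
RHS: x^3 + 12 x + 29 = 10^3 + 12*10 + 29 mod 41 = 1
LHS != RHS

No, not on the curve


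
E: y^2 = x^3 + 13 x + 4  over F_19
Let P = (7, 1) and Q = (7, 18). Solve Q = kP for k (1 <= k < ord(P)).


Enumerate multiples of P until we hit Q = (7, 18):
  1P = (7, 1)
  2P = (2, 0)
  3P = (7, 18)
Match found at i = 3.

k = 3


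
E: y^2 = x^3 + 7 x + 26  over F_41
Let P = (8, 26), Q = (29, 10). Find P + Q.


P != Q, so use the chord formula.
s = (y2 - y1) / (x2 - x1) = (25) / (21) mod 41 = 9
x3 = s^2 - x1 - x2 mod 41 = 9^2 - 8 - 29 = 3
y3 = s (x1 - x3) - y1 mod 41 = 9 * (8 - 3) - 26 = 19

P + Q = (3, 19)


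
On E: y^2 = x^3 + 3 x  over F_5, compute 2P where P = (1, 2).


k = 2 = 10_2 (binary, LSB first: 01)
Double-and-add from P = (1, 2):
  bit 0 = 0: acc unchanged = O
  bit 1 = 1: acc = O + (4, 1) = (4, 1)

2P = (4, 1)


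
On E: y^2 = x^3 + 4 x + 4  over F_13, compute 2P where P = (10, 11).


Doubling: s = (3 x1^2 + a) / (2 y1)
s = (3*10^2 + 4) / (2*11) mod 13 = 2
x3 = s^2 - 2 x1 mod 13 = 2^2 - 2*10 = 10
y3 = s (x1 - x3) - y1 mod 13 = 2 * (10 - 10) - 11 = 2

2P = (10, 2)


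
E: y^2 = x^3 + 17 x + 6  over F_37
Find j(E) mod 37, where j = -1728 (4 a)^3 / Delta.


Delta = -16(4 a^3 + 27 b^2) mod 37 = 19
-1728 * (4 a)^3 = -1728 * (4*17)^3 mod 37 = 29
j = 29 * 19^(-1) mod 37 = 21

j = 21 (mod 37)


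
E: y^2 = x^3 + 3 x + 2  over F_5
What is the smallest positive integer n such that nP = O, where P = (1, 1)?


Compute successive multiples of P until we hit O:
  1P = (1, 1)
  2P = (2, 1)
  3P = (2, 4)
  4P = (1, 4)
  5P = O

ord(P) = 5


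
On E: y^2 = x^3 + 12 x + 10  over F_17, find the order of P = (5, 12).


Compute successive multiples of P until we hit O:
  1P = (5, 12)
  2P = (5, 5)
  3P = O

ord(P) = 3


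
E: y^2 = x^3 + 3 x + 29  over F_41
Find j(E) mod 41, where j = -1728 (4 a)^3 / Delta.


Delta = -16(4 a^3 + 27 b^2) mod 41 = 24
-1728 * (4 a)^3 = -1728 * (4*3)^3 mod 41 = 5
j = 5 * 24^(-1) mod 41 = 19

j = 19 (mod 41)


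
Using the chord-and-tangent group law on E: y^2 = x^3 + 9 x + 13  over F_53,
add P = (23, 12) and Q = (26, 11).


P != Q, so use the chord formula.
s = (y2 - y1) / (x2 - x1) = (52) / (3) mod 53 = 35
x3 = s^2 - x1 - x2 mod 53 = 35^2 - 23 - 26 = 10
y3 = s (x1 - x3) - y1 mod 53 = 35 * (23 - 10) - 12 = 19

P + Q = (10, 19)


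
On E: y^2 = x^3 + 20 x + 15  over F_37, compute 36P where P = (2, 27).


k = 36 = 100100_2 (binary, LSB first: 001001)
Double-and-add from P = (2, 27):
  bit 0 = 0: acc unchanged = O
  bit 1 = 0: acc unchanged = O
  bit 2 = 1: acc = O + (20, 33) = (20, 33)
  bit 3 = 0: acc unchanged = (20, 33)
  bit 4 = 0: acc unchanged = (20, 33)
  bit 5 = 1: acc = (20, 33) + (8, 13) = (20, 4)

36P = (20, 4)


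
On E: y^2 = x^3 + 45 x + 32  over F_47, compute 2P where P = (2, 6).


Doubling: s = (3 x1^2 + a) / (2 y1)
s = (3*2^2 + 45) / (2*6) mod 47 = 40
x3 = s^2 - 2 x1 mod 47 = 40^2 - 2*2 = 45
y3 = s (x1 - x3) - y1 mod 47 = 40 * (2 - 45) - 6 = 13

2P = (45, 13)


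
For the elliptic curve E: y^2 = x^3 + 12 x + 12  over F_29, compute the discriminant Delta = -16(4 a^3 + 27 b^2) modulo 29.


4 a^3 + 27 b^2 = 4*12^3 + 27*12^2 = 6912 + 3888 = 10800
Delta = -16 * (10800) = -172800
Delta mod 29 = 11

Delta = 11 (mod 29)


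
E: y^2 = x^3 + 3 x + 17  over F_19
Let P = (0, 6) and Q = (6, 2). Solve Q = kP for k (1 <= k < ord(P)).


Enumerate multiples of P until we hit Q = (6, 2):
  1P = (0, 6)
  2P = (6, 2)
Match found at i = 2.

k = 2


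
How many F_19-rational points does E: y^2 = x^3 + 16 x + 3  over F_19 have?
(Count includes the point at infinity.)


For each x in F_19, count y with y^2 = x^3 + 16 x + 3 mod 19:
  x = 1: RHS = 1, y in [1, 18]  -> 2 point(s)
  x = 2: RHS = 5, y in [9, 10]  -> 2 point(s)
  x = 4: RHS = 17, y in [6, 13]  -> 2 point(s)
  x = 6: RHS = 11, y in [7, 12]  -> 2 point(s)
  x = 8: RHS = 16, y in [4, 15]  -> 2 point(s)
  x = 10: RHS = 4, y in [2, 17]  -> 2 point(s)
  x = 11: RHS = 9, y in [3, 16]  -> 2 point(s)
  x = 12: RHS = 4, y in [2, 17]  -> 2 point(s)
  x = 14: RHS = 7, y in [8, 11]  -> 2 point(s)
  x = 16: RHS = 4, y in [2, 17]  -> 2 point(s)
  x = 17: RHS = 1, y in [1, 18]  -> 2 point(s)
  x = 18: RHS = 5, y in [9, 10]  -> 2 point(s)
Affine points: 24. Add the point at infinity: total = 25.

#E(F_19) = 25


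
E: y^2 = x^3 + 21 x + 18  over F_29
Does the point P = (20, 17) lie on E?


Check whether y^2 = x^3 + 21 x + 18 (mod 29) for (x, y) = (20, 17).
LHS: y^2 = 17^2 mod 29 = 28
RHS: x^3 + 21 x + 18 = 20^3 + 21*20 + 18 mod 29 = 28
LHS = RHS

Yes, on the curve


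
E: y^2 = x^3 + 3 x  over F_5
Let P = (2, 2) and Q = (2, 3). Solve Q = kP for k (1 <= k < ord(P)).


Enumerate multiples of P until we hit Q = (2, 3):
  1P = (2, 2)
  2P = (1, 3)
  3P = (3, 4)
  4P = (4, 4)
  5P = (0, 0)
  6P = (4, 1)
  7P = (3, 1)
  8P = (1, 2)
  9P = (2, 3)
Match found at i = 9.

k = 9


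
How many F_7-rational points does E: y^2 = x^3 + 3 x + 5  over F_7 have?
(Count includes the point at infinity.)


For each x in F_7, count y with y^2 = x^3 + 3 x + 5 mod 7:
  x = 1: RHS = 2, y in [3, 4]  -> 2 point(s)
  x = 4: RHS = 4, y in [2, 5]  -> 2 point(s)
  x = 6: RHS = 1, y in [1, 6]  -> 2 point(s)
Affine points: 6. Add the point at infinity: total = 7.

#E(F_7) = 7


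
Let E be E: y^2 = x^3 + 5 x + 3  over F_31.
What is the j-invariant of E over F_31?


Delta = -16(4 a^3 + 27 b^2) mod 31 = 16
-1728 * (4 a)^3 = -1728 * (4*5)^3 mod 31 = 16
j = 16 * 16^(-1) mod 31 = 1

j = 1 (mod 31)


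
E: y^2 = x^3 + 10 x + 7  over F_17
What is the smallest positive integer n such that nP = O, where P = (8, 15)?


Compute successive multiples of P until we hit O:
  1P = (8, 15)
  2P = (14, 16)
  3P = (4, 14)
  4P = (4, 3)
  5P = (14, 1)
  6P = (8, 2)
  7P = O

ord(P) = 7


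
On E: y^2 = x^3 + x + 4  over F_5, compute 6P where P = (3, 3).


k = 6 = 110_2 (binary, LSB first: 011)
Double-and-add from P = (3, 3):
  bit 0 = 0: acc unchanged = O
  bit 1 = 1: acc = O + (3, 2) = (3, 2)
  bit 2 = 1: acc = (3, 2) + (3, 3) = O

6P = O


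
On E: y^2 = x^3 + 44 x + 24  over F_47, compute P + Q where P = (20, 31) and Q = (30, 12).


P != Q, so use the chord formula.
s = (y2 - y1) / (x2 - x1) = (28) / (10) mod 47 = 31
x3 = s^2 - x1 - x2 mod 47 = 31^2 - 20 - 30 = 18
y3 = s (x1 - x3) - y1 mod 47 = 31 * (20 - 18) - 31 = 31

P + Q = (18, 31)


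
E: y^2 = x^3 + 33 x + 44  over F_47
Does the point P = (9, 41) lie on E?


Check whether y^2 = x^3 + 33 x + 44 (mod 47) for (x, y) = (9, 41).
LHS: y^2 = 41^2 mod 47 = 36
RHS: x^3 + 33 x + 44 = 9^3 + 33*9 + 44 mod 47 = 36
LHS = RHS

Yes, on the curve


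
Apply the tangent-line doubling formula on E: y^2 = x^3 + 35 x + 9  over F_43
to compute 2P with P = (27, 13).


Doubling: s = (3 x1^2 + a) / (2 y1)
s = (3*27^2 + 35) / (2*13) mod 43 = 16
x3 = s^2 - 2 x1 mod 43 = 16^2 - 2*27 = 30
y3 = s (x1 - x3) - y1 mod 43 = 16 * (27 - 30) - 13 = 25

2P = (30, 25)


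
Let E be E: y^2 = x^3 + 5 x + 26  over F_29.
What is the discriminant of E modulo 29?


4 a^3 + 27 b^2 = 4*5^3 + 27*26^2 = 500 + 18252 = 18752
Delta = -16 * (18752) = -300032
Delta mod 29 = 2

Delta = 2 (mod 29)


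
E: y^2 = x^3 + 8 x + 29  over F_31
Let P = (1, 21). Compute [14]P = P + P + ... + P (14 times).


k = 14 = 1110_2 (binary, LSB first: 0111)
Double-and-add from P = (1, 21):
  bit 0 = 0: acc unchanged = O
  bit 1 = 1: acc = O + (30, 12) = (30, 12)
  bit 2 = 1: acc = (30, 12) + (7, 5) = (3, 7)
  bit 3 = 1: acc = (3, 7) + (17, 26) = (13, 6)

14P = (13, 6)


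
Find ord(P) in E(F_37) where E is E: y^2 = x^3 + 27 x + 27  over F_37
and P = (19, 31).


Compute successive multiples of P until we hit O:
  1P = (19, 31)
  2P = (36, 6)
  3P = (9, 0)
  4P = (36, 31)
  5P = (19, 6)
  6P = O

ord(P) = 6


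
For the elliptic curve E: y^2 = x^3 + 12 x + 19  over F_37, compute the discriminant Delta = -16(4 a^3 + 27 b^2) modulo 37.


4 a^3 + 27 b^2 = 4*12^3 + 27*19^2 = 6912 + 9747 = 16659
Delta = -16 * (16659) = -266544
Delta mod 37 = 4

Delta = 4 (mod 37)


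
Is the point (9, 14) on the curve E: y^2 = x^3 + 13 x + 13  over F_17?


Check whether y^2 = x^3 + 13 x + 13 (mod 17) for (x, y) = (9, 14).
LHS: y^2 = 14^2 mod 17 = 9
RHS: x^3 + 13 x + 13 = 9^3 + 13*9 + 13 mod 17 = 9
LHS = RHS

Yes, on the curve


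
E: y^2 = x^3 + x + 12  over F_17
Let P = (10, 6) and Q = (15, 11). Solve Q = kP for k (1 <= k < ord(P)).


Enumerate multiples of P until we hit Q = (15, 11):
  1P = (10, 6)
  2P = (15, 6)
  3P = (9, 11)
  4P = (6, 8)
  5P = (14, 13)
  6P = (12, 16)
  7P = (3, 12)
  8P = (3, 5)
  9P = (12, 1)
  10P = (14, 4)
  11P = (6, 9)
  12P = (9, 6)
  13P = (15, 11)
Match found at i = 13.

k = 13


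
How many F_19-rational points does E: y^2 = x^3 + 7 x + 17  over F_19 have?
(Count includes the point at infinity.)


For each x in F_19, count y with y^2 = x^3 + 7 x + 17 mod 19:
  x = 0: RHS = 17, y in [6, 13]  -> 2 point(s)
  x = 1: RHS = 6, y in [5, 14]  -> 2 point(s)
  x = 2: RHS = 1, y in [1, 18]  -> 2 point(s)
  x = 5: RHS = 6, y in [5, 14]  -> 2 point(s)
  x = 6: RHS = 9, y in [3, 16]  -> 2 point(s)
  x = 9: RHS = 11, y in [7, 12]  -> 2 point(s)
  x = 10: RHS = 4, y in [2, 17]  -> 2 point(s)
  x = 11: RHS = 0, y in [0]  -> 1 point(s)
  x = 12: RHS = 5, y in [9, 10]  -> 2 point(s)
  x = 13: RHS = 6, y in [5, 14]  -> 2 point(s)
  x = 14: RHS = 9, y in [3, 16]  -> 2 point(s)
  x = 15: RHS = 1, y in [1, 18]  -> 2 point(s)
  x = 16: RHS = 7, y in [8, 11]  -> 2 point(s)
  x = 18: RHS = 9, y in [3, 16]  -> 2 point(s)
Affine points: 27. Add the point at infinity: total = 28.

#E(F_19) = 28
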